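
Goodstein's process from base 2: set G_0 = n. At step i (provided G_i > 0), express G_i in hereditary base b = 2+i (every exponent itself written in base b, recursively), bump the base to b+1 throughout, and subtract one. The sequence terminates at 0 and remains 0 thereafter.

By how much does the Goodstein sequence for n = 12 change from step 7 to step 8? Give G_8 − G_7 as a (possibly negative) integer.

G_0=12  [base 2] 2^(2 + 1) + 2^2  →[2↦3]→  3^(3 + 1) + 3^3 = 108  −1 ⇒ G_1=107
G_1=107  [base 3] 3^(3 + 1) + 2·3^2 + 2·3 + 2  →[3↦4]→  4^(4 + 1) + 2·4^2 + 2·4 + 2 = 1066  −1 ⇒ G_2=1065
G_2=1065  [base 4] 4^(4 + 1) + 2·4^2 + 2·4 + 1  →[4↦5]→  5^(5 + 1) + 2·5^2 + 2·5 + 1 = 15686  −1 ⇒ G_3=15685
G_3=15685  [base 5] 5^(5 + 1) + 2·5^2 + 2·5  →[5↦6]→  6^(6 + 1) + 2·6^2 + 2·6 = 280020  −1 ⇒ G_4=280019
G_4=280019  [base 6] 6^(6 + 1) + 2·6^2 + 6 + 5  →[6↦7]→  7^(7 + 1) + 2·7^2 + 7 + 5 = 5764911  −1 ⇒ G_5=5764910
G_5=5764910  [base 7] 7^(7 + 1) + 2·7^2 + 7 + 4  →[7↦8]→  8^(8 + 1) + 2·8^2 + 8 + 4 = 134217868  −1 ⇒ G_6=134217867
G_6=134217867  [base 8] 8^(8 + 1) + 2·8^2 + 8 + 3  →[8↦9]→  9^(9 + 1) + 2·9^2 + 9 + 3 = 3486784575  −1 ⇒ G_7=3486784574
G_7=3486784574  [base 9] 9^(9 + 1) + 2·9^2 + 9 + 2  →[9↦10]→  10^(10 + 1) + 2·10^2 + 10 + 2 = 100000000212  −1 ⇒ G_8=100000000211

96513215637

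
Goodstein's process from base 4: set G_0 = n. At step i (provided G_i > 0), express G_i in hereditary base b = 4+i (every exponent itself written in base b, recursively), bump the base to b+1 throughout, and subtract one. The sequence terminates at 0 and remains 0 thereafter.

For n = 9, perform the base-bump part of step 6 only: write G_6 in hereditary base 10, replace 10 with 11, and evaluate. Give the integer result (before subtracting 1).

12

[0] 9 ≡ 2·4 + 1 (base 4). Lift 5: 11. −1: 10.
[1] 10 ≡ 2·5 (base 5). Lift 6: 12. −1: 11.
[2] 11 ≡ 6 + 5 (base 6). Lift 7: 12. −1: 11.
[3] 11 ≡ 7 + 4 (base 7). Lift 8: 12. −1: 11.
[4] 11 ≡ 8 + 3 (base 8). Lift 9: 12. −1: 11.
[5] 11 ≡ 9 + 2 (base 9). Lift 10: 12. −1: 11.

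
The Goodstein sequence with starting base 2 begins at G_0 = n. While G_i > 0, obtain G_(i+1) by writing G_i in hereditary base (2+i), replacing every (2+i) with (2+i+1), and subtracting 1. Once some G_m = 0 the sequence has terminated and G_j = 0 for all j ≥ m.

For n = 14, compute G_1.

i=0: 14 = 2^(2 + 1) + 2^2 + 2 (b=2); 2→3: 3^(3 + 1) + 3^3 + 3 = 111; 111−1 = 110
i=1: 110 = 3^(3 + 1) + 3^3 + 2 (b=3); 3→4: 4^(4 + 1) + 4^4 + 2 = 1282; 1282−1 = 1281

110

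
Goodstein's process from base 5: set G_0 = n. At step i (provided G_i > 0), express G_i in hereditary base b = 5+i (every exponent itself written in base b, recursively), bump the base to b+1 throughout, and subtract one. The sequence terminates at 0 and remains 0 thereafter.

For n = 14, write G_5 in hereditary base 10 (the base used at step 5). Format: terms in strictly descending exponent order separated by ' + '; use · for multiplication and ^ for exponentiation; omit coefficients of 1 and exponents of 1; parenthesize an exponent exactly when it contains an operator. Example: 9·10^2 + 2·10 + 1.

G_0 = 14. HB_5(14) = 2·5 + 4. Bump = 16. G_1 = 15.
G_1 = 15. HB_6(15) = 2·6 + 3. Bump = 17. G_2 = 16.
G_2 = 16. HB_7(16) = 2·7 + 2. Bump = 18. G_3 = 17.
G_3 = 17. HB_8(17) = 2·8 + 1. Bump = 19. G_4 = 18.
G_4 = 18. HB_9(18) = 2·9. Bump = 20. G_5 = 19.
G_5 = 19. HB_10(19) = 10 + 9. Bump = 20. G_6 = 19.

10 + 9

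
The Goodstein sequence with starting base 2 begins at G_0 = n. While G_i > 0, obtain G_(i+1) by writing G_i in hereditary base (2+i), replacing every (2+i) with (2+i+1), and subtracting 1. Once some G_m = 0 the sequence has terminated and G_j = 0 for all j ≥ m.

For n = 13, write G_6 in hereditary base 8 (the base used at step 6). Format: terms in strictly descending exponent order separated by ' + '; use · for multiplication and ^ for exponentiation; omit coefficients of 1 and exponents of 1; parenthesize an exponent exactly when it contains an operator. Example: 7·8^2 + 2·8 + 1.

(0) 13|_2 = 2^(2 + 1) + 2^2 + 1 ↦ 3^(3 + 1) + 3^3 + 1|_3 = 109 ⇒ 108
(1) 108|_3 = 3^(3 + 1) + 3^3 ↦ 4^(4 + 1) + 4^4|_4 = 1280 ⇒ 1279
(2) 1279|_4 = 4^(4 + 1) + 3·4^3 + 3·4^2 + 3·4 + 3 ↦ 5^(5 + 1) + 3·5^3 + 3·5^2 + 3·5 + 3|_5 = 16093 ⇒ 16092
(3) 16092|_5 = 5^(5 + 1) + 3·5^3 + 3·5^2 + 3·5 + 2 ↦ 6^(6 + 1) + 3·6^3 + 3·6^2 + 3·6 + 2|_6 = 280712 ⇒ 280711
(4) 280711|_6 = 6^(6 + 1) + 3·6^3 + 3·6^2 + 3·6 + 1 ↦ 7^(7 + 1) + 3·7^3 + 3·7^2 + 3·7 + 1|_7 = 5765999 ⇒ 5765998
(5) 5765998|_7 = 7^(7 + 1) + 3·7^3 + 3·7^2 + 3·7 ↦ 8^(8 + 1) + 3·8^3 + 3·8^2 + 3·8|_8 = 134219480 ⇒ 134219479
(6) 134219479|_8 = 8^(8 + 1) + 3·8^3 + 3·8^2 + 2·8 + 7 ↦ 9^(9 + 1) + 3·9^3 + 3·9^2 + 2·9 + 7|_9 = 3486786856 ⇒ 3486786855

8^(8 + 1) + 3·8^3 + 3·8^2 + 2·8 + 7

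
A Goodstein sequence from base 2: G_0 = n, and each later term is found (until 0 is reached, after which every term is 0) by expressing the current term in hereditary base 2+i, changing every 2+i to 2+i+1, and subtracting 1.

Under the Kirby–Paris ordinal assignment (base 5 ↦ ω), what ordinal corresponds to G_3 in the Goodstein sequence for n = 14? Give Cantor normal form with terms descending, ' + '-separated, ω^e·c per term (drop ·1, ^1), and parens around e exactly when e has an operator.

(0) 14|_2 = 2^(2 + 1) + 2^2 + 2 ↦ 3^(3 + 1) + 3^3 + 3|_3 = 111 ⇒ 110
(1) 110|_3 = 3^(3 + 1) + 3^3 + 2 ↦ 4^(4 + 1) + 4^4 + 2|_4 = 1282 ⇒ 1281
(2) 1281|_4 = 4^(4 + 1) + 4^4 + 1 ↦ 5^(5 + 1) + 5^5 + 1|_5 = 18751 ⇒ 18750
(3) 18750|_5 = 5^(5 + 1) + 5^5 ↦ 6^(6 + 1) + 6^6|_6 = 326592 ⇒ 326591

ω^(ω + 1) + ω^ω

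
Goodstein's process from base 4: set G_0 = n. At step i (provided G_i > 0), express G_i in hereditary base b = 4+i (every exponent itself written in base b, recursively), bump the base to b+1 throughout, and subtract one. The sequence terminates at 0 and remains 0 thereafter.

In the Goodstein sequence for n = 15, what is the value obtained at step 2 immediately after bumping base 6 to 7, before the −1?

[0] 15 ≡ 3·4 + 3 (base 4). Lift 5: 18. −1: 17.
[1] 17 ≡ 3·5 + 2 (base 5). Lift 6: 20. −1: 19.

22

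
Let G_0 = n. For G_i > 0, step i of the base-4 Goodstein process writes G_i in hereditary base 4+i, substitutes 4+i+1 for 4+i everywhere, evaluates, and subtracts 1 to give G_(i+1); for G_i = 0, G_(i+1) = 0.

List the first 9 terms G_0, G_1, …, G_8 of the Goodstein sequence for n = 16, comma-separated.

16, 24, 27, 30, 33, 36, 39, 41, 43

G_0 = 16. HB_4(16) = 4^2. Bump = 25. G_1 = 24.
G_1 = 24. HB_5(24) = 4·5 + 4. Bump = 28. G_2 = 27.
G_2 = 27. HB_6(27) = 4·6 + 3. Bump = 31. G_3 = 30.
G_3 = 30. HB_7(30) = 4·7 + 2. Bump = 34. G_4 = 33.
G_4 = 33. HB_8(33) = 4·8 + 1. Bump = 37. G_5 = 36.
G_5 = 36. HB_9(36) = 4·9. Bump = 40. G_6 = 39.
G_6 = 39. HB_10(39) = 3·10 + 9. Bump = 42. G_7 = 41.
G_7 = 41. HB_11(41) = 3·11 + 8. Bump = 44. G_8 = 43.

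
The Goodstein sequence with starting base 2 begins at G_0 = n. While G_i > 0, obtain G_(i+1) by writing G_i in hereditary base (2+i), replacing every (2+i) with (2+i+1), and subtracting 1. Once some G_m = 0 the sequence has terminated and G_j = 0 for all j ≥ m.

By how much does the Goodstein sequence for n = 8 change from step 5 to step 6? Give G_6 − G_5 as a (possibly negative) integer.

8 —HB2→ 2^(2 + 1) —bump→ 3^(3 + 1) = 81 —(−1)→ 80
80 —HB3→ 2·3^3 + 2·3^2 + 2·3 + 2 —bump→ 2·4^4 + 2·4^2 + 2·4 + 2 = 554 —(−1)→ 553
553 —HB4→ 2·4^4 + 2·4^2 + 2·4 + 1 —bump→ 2·5^5 + 2·5^2 + 2·5 + 1 = 6311 —(−1)→ 6310
6310 —HB5→ 2·5^5 + 2·5^2 + 2·5 —bump→ 2·6^6 + 2·6^2 + 2·6 = 93396 —(−1)→ 93395
93395 —HB6→ 2·6^6 + 2·6^2 + 6 + 5 —bump→ 2·7^7 + 2·7^2 + 7 + 5 = 1647196 —(−1)→ 1647195
1647195 —HB7→ 2·7^7 + 2·7^2 + 7 + 4 —bump→ 2·8^8 + 2·8^2 + 8 + 4 = 33554572 —(−1)→ 33554571

31907376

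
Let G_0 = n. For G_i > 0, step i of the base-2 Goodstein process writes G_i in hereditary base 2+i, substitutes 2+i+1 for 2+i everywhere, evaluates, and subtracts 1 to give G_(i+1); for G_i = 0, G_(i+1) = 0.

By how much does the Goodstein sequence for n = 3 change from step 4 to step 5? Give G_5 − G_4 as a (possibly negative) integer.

-1

[0] 3 ≡ 2 + 1 (base 2). Lift 3: 4. −1: 3.
[1] 3 ≡ 3 (base 3). Lift 4: 4. −1: 3.
[2] 3 ≡ 3 (base 4). Lift 5: 3. −1: 2.
[3] 2 ≡ 2 (base 5). Lift 6: 2. −1: 1.
[4] 1 ≡ 1 (base 6). Lift 7: 1. −1: 0.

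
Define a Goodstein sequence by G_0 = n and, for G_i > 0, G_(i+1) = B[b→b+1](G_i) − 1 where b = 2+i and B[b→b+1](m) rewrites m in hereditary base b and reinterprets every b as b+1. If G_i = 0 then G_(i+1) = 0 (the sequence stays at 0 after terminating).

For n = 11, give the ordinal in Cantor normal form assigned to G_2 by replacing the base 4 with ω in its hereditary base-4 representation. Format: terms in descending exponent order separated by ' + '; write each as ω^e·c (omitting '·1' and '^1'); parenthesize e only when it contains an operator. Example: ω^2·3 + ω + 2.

ω^(ω + 1) + 3

i=0: 11 = 2^(2 + 1) + 2 + 1 (b=2); 2→3: 3^(3 + 1) + 3 + 1 = 85; 85−1 = 84
i=1: 84 = 3^(3 + 1) + 3 (b=3); 3→4: 4^(4 + 1) + 4 = 1028; 1028−1 = 1027
i=2: 1027 = 4^(4 + 1) + 3 (b=4); 4→5: 5^(5 + 1) + 3 = 15628; 15628−1 = 15627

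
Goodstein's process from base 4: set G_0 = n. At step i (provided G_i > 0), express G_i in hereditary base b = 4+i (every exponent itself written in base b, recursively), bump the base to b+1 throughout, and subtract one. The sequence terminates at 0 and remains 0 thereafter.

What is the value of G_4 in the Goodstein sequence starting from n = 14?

21

step 0: 14 = 3·4 + 2; sub 5 for 4: 3·5 + 2; = 17; G_1 = 17−1 = 16
step 1: 16 = 3·5 + 1; sub 6 for 5: 3·6 + 1; = 19; G_2 = 19−1 = 18
step 2: 18 = 3·6; sub 7 for 6: 3·7; = 21; G_3 = 21−1 = 20
step 3: 20 = 2·7 + 6; sub 8 for 7: 2·8 + 6; = 22; G_4 = 22−1 = 21
step 4: 21 = 2·8 + 5; sub 9 for 8: 2·9 + 5; = 23; G_5 = 23−1 = 22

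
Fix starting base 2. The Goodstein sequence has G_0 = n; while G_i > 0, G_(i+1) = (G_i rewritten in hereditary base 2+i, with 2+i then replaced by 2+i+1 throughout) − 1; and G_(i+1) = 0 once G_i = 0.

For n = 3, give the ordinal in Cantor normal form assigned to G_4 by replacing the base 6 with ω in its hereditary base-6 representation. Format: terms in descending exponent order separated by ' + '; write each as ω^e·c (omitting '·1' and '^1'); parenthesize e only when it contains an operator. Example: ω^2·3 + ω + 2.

3 —HB2→ 2 + 1 —bump→ 3 + 1 = 4 —(−1)→ 3
3 —HB3→ 3 —bump→ 4 = 4 —(−1)→ 3
3 —HB4→ 3 —bump→ 3 = 3 —(−1)→ 2
2 —HB5→ 2 —bump→ 2 = 2 —(−1)→ 1
1 —HB6→ 1 —bump→ 1 = 1 —(−1)→ 0

1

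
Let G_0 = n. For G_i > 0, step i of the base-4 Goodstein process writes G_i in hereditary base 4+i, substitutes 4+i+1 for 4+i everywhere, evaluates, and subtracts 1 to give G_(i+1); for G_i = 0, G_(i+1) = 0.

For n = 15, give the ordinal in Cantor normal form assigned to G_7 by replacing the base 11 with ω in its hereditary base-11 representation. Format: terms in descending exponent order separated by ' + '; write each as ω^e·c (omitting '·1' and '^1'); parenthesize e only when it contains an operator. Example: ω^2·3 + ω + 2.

ω·2 + 4

i=0: 15 = 3·4 + 3 (b=4); 4→5: 3·5 + 3 = 18; 18−1 = 17
i=1: 17 = 3·5 + 2 (b=5); 5→6: 3·6 + 2 = 20; 20−1 = 19
i=2: 19 = 3·6 + 1 (b=6); 6→7: 3·7 + 1 = 22; 22−1 = 21
i=3: 21 = 3·7 (b=7); 7→8: 3·8 = 24; 24−1 = 23
i=4: 23 = 2·8 + 7 (b=8); 8→9: 2·9 + 7 = 25; 25−1 = 24
i=5: 24 = 2·9 + 6 (b=9); 9→10: 2·10 + 6 = 26; 26−1 = 25
i=6: 25 = 2·10 + 5 (b=10); 10→11: 2·11 + 5 = 27; 27−1 = 26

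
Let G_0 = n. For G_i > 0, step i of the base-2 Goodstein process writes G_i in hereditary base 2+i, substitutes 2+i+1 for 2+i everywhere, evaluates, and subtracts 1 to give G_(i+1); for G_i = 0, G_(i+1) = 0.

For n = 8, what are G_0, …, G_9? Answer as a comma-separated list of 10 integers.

step 0: 8 = 2^(2 + 1); sub 3 for 2: 3^(3 + 1); = 81; G_1 = 81−1 = 80
step 1: 80 = 2·3^3 + 2·3^2 + 2·3 + 2; sub 4 for 3: 2·4^4 + 2·4^2 + 2·4 + 2; = 554; G_2 = 554−1 = 553
step 2: 553 = 2·4^4 + 2·4^2 + 2·4 + 1; sub 5 for 4: 2·5^5 + 2·5^2 + 2·5 + 1; = 6311; G_3 = 6311−1 = 6310
step 3: 6310 = 2·5^5 + 2·5^2 + 2·5; sub 6 for 5: 2·6^6 + 2·6^2 + 2·6; = 93396; G_4 = 93396−1 = 93395
step 4: 93395 = 2·6^6 + 2·6^2 + 6 + 5; sub 7 for 6: 2·7^7 + 2·7^2 + 7 + 5; = 1647196; G_5 = 1647196−1 = 1647195
step 5: 1647195 = 2·7^7 + 2·7^2 + 7 + 4; sub 8 for 7: 2·8^8 + 2·8^2 + 8 + 4; = 33554572; G_6 = 33554572−1 = 33554571
step 6: 33554571 = 2·8^8 + 2·8^2 + 8 + 3; sub 9 for 8: 2·9^9 + 2·9^2 + 9 + 3; = 774841152; G_7 = 774841152−1 = 774841151
step 7: 774841151 = 2·9^9 + 2·9^2 + 9 + 2; sub 10 for 9: 2·10^10 + 2·10^2 + 10 + 2; = 20000000212; G_8 = 20000000212−1 = 20000000211
step 8: 20000000211 = 2·10^10 + 2·10^2 + 10 + 1; sub 11 for 10: 2·11^11 + 2·11^2 + 11 + 1; = 570623341476; G_9 = 570623341476−1 = 570623341475

8, 80, 553, 6310, 93395, 1647195, 33554571, 774841151, 20000000211, 570623341475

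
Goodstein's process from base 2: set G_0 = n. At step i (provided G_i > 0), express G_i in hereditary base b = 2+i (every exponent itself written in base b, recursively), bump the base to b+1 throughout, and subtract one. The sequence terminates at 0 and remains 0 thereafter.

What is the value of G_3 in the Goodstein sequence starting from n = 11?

(0) 11|_2 = 2^(2 + 1) + 2 + 1 ↦ 3^(3 + 1) + 3 + 1|_3 = 85 ⇒ 84
(1) 84|_3 = 3^(3 + 1) + 3 ↦ 4^(4 + 1) + 4|_4 = 1028 ⇒ 1027
(2) 1027|_4 = 4^(4 + 1) + 3 ↦ 5^(5 + 1) + 3|_5 = 15628 ⇒ 15627
(3) 15627|_5 = 5^(5 + 1) + 2 ↦ 6^(6 + 1) + 2|_6 = 279938 ⇒ 279937

15627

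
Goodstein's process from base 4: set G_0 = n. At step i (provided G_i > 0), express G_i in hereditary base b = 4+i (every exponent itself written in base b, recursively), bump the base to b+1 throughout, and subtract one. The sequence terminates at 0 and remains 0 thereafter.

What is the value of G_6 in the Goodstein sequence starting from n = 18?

63

i=0: 18 = 4^2 + 2 (b=4); 4→5: 5^2 + 2 = 27; 27−1 = 26
i=1: 26 = 5^2 + 1 (b=5); 5→6: 6^2 + 1 = 37; 37−1 = 36
i=2: 36 = 6^2 (b=6); 6→7: 7^2 = 49; 49−1 = 48
i=3: 48 = 6·7 + 6 (b=7); 7→8: 6·8 + 6 = 54; 54−1 = 53
i=4: 53 = 6·8 + 5 (b=8); 8→9: 6·9 + 5 = 59; 59−1 = 58
i=5: 58 = 6·9 + 4 (b=9); 9→10: 6·10 + 4 = 64; 64−1 = 63
i=6: 63 = 6·10 + 3 (b=10); 10→11: 6·11 + 3 = 69; 69−1 = 68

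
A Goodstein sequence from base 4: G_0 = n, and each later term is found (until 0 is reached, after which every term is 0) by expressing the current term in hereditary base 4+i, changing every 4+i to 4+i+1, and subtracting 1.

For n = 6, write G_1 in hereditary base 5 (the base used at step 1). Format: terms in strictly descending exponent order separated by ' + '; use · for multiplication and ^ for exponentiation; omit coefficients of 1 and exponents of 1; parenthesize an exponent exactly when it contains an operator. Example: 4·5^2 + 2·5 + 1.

5 + 1

base 4: 6 = 4 + 2; at 5: 5 + 2 = 7; next = 6
base 5: 6 = 5 + 1; at 6: 6 + 1 = 7; next = 6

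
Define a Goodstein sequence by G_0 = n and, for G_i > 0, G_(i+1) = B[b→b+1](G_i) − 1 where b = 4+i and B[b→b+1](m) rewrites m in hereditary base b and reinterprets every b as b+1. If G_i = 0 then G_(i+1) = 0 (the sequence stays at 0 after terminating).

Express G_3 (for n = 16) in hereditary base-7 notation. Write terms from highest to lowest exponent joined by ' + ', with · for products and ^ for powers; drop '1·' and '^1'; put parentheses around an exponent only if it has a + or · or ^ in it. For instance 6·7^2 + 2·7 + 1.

4·7 + 2

16 —HB4→ 4^2 —bump→ 5^2 = 25 —(−1)→ 24
24 —HB5→ 4·5 + 4 —bump→ 4·6 + 4 = 28 —(−1)→ 27
27 —HB6→ 4·6 + 3 —bump→ 4·7 + 3 = 31 —(−1)→ 30
30 —HB7→ 4·7 + 2 —bump→ 4·8 + 2 = 34 —(−1)→ 33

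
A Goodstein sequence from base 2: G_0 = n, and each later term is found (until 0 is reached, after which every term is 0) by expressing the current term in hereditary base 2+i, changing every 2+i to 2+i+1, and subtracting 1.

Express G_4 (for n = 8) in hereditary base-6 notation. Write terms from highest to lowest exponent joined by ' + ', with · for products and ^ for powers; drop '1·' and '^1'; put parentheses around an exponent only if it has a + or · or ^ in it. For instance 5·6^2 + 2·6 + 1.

8 —HB2→ 2^(2 + 1) —bump→ 3^(3 + 1) = 81 —(−1)→ 80
80 —HB3→ 2·3^3 + 2·3^2 + 2·3 + 2 —bump→ 2·4^4 + 2·4^2 + 2·4 + 2 = 554 —(−1)→ 553
553 —HB4→ 2·4^4 + 2·4^2 + 2·4 + 1 —bump→ 2·5^5 + 2·5^2 + 2·5 + 1 = 6311 —(−1)→ 6310
6310 —HB5→ 2·5^5 + 2·5^2 + 2·5 —bump→ 2·6^6 + 2·6^2 + 2·6 = 93396 —(−1)→ 93395
93395 —HB6→ 2·6^6 + 2·6^2 + 6 + 5 —bump→ 2·7^7 + 2·7^2 + 7 + 5 = 1647196 —(−1)→ 1647195

2·6^6 + 2·6^2 + 6 + 5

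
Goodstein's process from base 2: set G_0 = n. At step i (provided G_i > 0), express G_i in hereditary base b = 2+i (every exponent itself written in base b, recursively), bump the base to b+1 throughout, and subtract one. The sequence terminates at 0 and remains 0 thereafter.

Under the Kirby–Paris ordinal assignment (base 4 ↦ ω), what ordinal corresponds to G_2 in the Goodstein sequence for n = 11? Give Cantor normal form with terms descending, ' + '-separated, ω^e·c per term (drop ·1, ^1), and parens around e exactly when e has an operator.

ω^(ω + 1) + 3

base 2: 11 = 2^(2 + 1) + 2 + 1; at 3: 3^(3 + 1) + 3 + 1 = 85; next = 84
base 3: 84 = 3^(3 + 1) + 3; at 4: 4^(4 + 1) + 4 = 1028; next = 1027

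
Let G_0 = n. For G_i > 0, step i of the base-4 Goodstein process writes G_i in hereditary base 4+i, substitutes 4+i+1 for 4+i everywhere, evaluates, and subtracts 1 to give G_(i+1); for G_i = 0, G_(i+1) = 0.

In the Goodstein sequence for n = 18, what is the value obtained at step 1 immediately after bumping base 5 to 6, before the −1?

37

(0) 18|_4 = 4^2 + 2 ↦ 5^2 + 2|_5 = 27 ⇒ 26
(1) 26|_5 = 5^2 + 1 ↦ 6^2 + 1|_6 = 37 ⇒ 36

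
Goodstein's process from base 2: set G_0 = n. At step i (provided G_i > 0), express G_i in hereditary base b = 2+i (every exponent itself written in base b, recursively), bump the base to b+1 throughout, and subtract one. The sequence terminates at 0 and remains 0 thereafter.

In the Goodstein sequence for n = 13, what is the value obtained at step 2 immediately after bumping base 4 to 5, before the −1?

16093

[0] 13 ≡ 2^(2 + 1) + 2^2 + 1 (base 2). Lift 3: 109. −1: 108.
[1] 108 ≡ 3^(3 + 1) + 3^3 (base 3). Lift 4: 1280. −1: 1279.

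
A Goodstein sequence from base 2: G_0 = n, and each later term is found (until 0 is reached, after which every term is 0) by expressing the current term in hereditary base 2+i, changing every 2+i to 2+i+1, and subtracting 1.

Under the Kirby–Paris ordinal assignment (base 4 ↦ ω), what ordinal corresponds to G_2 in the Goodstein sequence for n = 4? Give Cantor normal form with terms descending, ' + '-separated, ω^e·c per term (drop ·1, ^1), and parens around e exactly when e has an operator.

base 2: 4 = 2^2; at 3: 3^3 = 27; next = 26
base 3: 26 = 2·3^2 + 2·3 + 2; at 4: 2·4^2 + 2·4 + 2 = 42; next = 41
base 4: 41 = 2·4^2 + 2·4 + 1; at 5: 2·5^2 + 2·5 + 1 = 61; next = 60

ω^2·2 + ω·2 + 1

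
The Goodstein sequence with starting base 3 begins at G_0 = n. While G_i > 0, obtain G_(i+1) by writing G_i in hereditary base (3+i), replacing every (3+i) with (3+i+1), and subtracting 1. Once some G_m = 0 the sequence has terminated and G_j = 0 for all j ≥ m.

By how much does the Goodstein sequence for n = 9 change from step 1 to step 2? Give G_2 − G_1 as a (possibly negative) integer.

step 0: 9 = 3^2; sub 4 for 3: 4^2; = 16; G_1 = 16−1 = 15
step 1: 15 = 3·4 + 3; sub 5 for 4: 3·5 + 3; = 18; G_2 = 18−1 = 17

2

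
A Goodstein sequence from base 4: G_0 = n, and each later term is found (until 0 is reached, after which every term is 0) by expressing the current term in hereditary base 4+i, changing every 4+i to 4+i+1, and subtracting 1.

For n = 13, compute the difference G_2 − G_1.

2

G_0 = 13. HB_4(13) = 3·4 + 1. Bump = 16. G_1 = 15.
G_1 = 15. HB_5(15) = 3·5. Bump = 18. G_2 = 17.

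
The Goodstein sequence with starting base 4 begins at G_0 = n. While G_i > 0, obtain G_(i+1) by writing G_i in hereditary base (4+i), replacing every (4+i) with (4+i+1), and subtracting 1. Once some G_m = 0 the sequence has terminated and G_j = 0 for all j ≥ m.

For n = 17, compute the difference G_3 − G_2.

G_0 = 17. HB_4(17) = 4^2 + 1. Bump = 26. G_1 = 25.
G_1 = 25. HB_5(25) = 5^2. Bump = 36. G_2 = 35.
G_2 = 35. HB_6(35) = 5·6 + 5. Bump = 40. G_3 = 39.

4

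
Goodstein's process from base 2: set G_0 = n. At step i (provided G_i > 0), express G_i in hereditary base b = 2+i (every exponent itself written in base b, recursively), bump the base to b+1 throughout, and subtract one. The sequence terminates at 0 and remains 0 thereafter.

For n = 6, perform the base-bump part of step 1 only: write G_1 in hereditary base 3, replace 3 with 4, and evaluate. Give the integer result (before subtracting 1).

258

G_0=6  [base 2] 2^2 + 2  →[2↦3]→  3^3 + 3 = 30  −1 ⇒ G_1=29
G_1=29  [base 3] 3^3 + 2  →[3↦4]→  4^4 + 2 = 258  −1 ⇒ G_2=257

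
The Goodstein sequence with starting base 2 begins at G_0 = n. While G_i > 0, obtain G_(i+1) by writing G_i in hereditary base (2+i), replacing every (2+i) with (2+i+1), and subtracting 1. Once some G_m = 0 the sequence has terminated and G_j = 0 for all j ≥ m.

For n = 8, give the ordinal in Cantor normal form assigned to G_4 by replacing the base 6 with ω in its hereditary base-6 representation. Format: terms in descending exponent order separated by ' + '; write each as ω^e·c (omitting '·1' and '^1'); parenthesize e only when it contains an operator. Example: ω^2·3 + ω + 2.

step 0: 8 = 2^(2 + 1); sub 3 for 2: 3^(3 + 1); = 81; G_1 = 81−1 = 80
step 1: 80 = 2·3^3 + 2·3^2 + 2·3 + 2; sub 4 for 3: 2·4^4 + 2·4^2 + 2·4 + 2; = 554; G_2 = 554−1 = 553
step 2: 553 = 2·4^4 + 2·4^2 + 2·4 + 1; sub 5 for 4: 2·5^5 + 2·5^2 + 2·5 + 1; = 6311; G_3 = 6311−1 = 6310
step 3: 6310 = 2·5^5 + 2·5^2 + 2·5; sub 6 for 5: 2·6^6 + 2·6^2 + 2·6; = 93396; G_4 = 93396−1 = 93395
step 4: 93395 = 2·6^6 + 2·6^2 + 6 + 5; sub 7 for 6: 2·7^7 + 2·7^2 + 7 + 5; = 1647196; G_5 = 1647196−1 = 1647195

ω^ω·2 + ω^2·2 + ω + 5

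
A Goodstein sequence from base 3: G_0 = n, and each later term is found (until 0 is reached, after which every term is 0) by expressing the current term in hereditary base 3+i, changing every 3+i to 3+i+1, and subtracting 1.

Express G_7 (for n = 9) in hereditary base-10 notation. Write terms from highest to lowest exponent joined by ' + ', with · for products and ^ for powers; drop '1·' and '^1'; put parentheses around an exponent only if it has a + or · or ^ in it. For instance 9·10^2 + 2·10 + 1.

2·10 + 5

base 3: 9 = 3^2; at 4: 4^2 = 16; next = 15
base 4: 15 = 3·4 + 3; at 5: 3·5 + 3 = 18; next = 17
base 5: 17 = 3·5 + 2; at 6: 3·6 + 2 = 20; next = 19
base 6: 19 = 3·6 + 1; at 7: 3·7 + 1 = 22; next = 21
base 7: 21 = 3·7; at 8: 3·8 = 24; next = 23
base 8: 23 = 2·8 + 7; at 9: 2·9 + 7 = 25; next = 24
base 9: 24 = 2·9 + 6; at 10: 2·10 + 6 = 26; next = 25
base 10: 25 = 2·10 + 5; at 11: 2·11 + 5 = 27; next = 26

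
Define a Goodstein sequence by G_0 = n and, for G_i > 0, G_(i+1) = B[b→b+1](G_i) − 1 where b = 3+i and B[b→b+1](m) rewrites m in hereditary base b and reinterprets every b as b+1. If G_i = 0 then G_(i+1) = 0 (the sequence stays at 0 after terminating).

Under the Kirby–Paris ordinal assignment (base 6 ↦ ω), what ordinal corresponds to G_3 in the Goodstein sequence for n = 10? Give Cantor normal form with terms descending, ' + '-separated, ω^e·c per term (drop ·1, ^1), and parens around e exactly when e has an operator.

ω·4 + 3

G_0=10  [base 3] 3^2 + 1  →[3↦4]→  4^2 + 1 = 17  −1 ⇒ G_1=16
G_1=16  [base 4] 4^2  →[4↦5]→  5^2 = 25  −1 ⇒ G_2=24
G_2=24  [base 5] 4·5 + 4  →[5↦6]→  4·6 + 4 = 28  −1 ⇒ G_3=27
G_3=27  [base 6] 4·6 + 3  →[6↦7]→  4·7 + 3 = 31  −1 ⇒ G_4=30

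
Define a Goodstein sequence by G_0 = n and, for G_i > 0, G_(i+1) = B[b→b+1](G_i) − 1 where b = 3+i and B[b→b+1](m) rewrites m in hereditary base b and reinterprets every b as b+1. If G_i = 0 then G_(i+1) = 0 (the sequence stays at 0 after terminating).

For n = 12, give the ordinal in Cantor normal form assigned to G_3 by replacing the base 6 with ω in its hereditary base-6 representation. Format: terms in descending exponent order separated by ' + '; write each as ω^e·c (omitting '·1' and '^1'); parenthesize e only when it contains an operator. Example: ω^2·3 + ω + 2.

[0] 12 ≡ 3^2 + 3 (base 3). Lift 4: 20. −1: 19.
[1] 19 ≡ 4^2 + 3 (base 4). Lift 5: 28. −1: 27.
[2] 27 ≡ 5^2 + 2 (base 5). Lift 6: 38. −1: 37.
[3] 37 ≡ 6^2 + 1 (base 6). Lift 7: 50. −1: 49.

ω^2 + 1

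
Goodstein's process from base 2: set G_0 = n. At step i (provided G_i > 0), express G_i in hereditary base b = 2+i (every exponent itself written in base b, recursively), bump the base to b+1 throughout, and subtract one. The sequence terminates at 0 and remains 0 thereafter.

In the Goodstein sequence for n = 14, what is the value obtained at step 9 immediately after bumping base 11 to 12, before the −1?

[0] 14 ≡ 2^(2 + 1) + 2^2 + 2 (base 2). Lift 3: 111. −1: 110.
[1] 110 ≡ 3^(3 + 1) + 3^3 + 2 (base 3). Lift 4: 1282. −1: 1281.
[2] 1281 ≡ 4^(4 + 1) + 4^4 + 1 (base 4). Lift 5: 18751. −1: 18750.
[3] 18750 ≡ 5^(5 + 1) + 5^5 (base 5). Lift 6: 326592. −1: 326591.
[4] 326591 ≡ 6^(6 + 1) + 5·6^5 + 5·6^4 + 5·6^3 + 5·6^2 + 5·6 + 5 (base 6). Lift 7: 5862841. −1: 5862840.
[5] 5862840 ≡ 7^(7 + 1) + 5·7^5 + 5·7^4 + 5·7^3 + 5·7^2 + 5·7 + 4 (base 7). Lift 8: 134404972. −1: 134404971.
[6] 134404971 ≡ 8^(8 + 1) + 5·8^5 + 5·8^4 + 5·8^3 + 5·8^2 + 5·8 + 3 (base 8). Lift 9: 3487116549. −1: 3487116548.
[7] 3487116548 ≡ 9^(9 + 1) + 5·9^5 + 5·9^4 + 5·9^3 + 5·9^2 + 5·9 + 2 (base 9). Lift 10: 100000555552. −1: 100000555551.
[8] 100000555551 ≡ 10^(10 + 1) + 5·10^5 + 5·10^4 + 5·10^3 + 5·10^2 + 5·10 + 1 (base 10). Lift 11: 3138429262497. −1: 3138429262496.

106993206736332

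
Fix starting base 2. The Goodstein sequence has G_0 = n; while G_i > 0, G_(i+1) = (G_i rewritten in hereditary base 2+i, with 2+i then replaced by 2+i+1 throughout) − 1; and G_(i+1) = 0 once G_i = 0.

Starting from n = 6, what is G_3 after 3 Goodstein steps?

6 —HB2→ 2^2 + 2 —bump→ 3^3 + 3 = 30 —(−1)→ 29
29 —HB3→ 3^3 + 2 —bump→ 4^4 + 2 = 258 —(−1)→ 257
257 —HB4→ 4^4 + 1 —bump→ 5^5 + 1 = 3126 —(−1)→ 3125
3125 —HB5→ 5^5 —bump→ 6^6 = 46656 —(−1)→ 46655

3125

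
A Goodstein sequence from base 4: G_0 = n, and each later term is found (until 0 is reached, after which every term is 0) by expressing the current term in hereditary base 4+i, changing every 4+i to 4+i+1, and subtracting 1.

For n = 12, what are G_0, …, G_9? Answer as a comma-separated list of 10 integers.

(0) 12|_4 = 3·4 ↦ 3·5|_5 = 15 ⇒ 14
(1) 14|_5 = 2·5 + 4 ↦ 2·6 + 4|_6 = 16 ⇒ 15
(2) 15|_6 = 2·6 + 3 ↦ 2·7 + 3|_7 = 17 ⇒ 16
(3) 16|_7 = 2·7 + 2 ↦ 2·8 + 2|_8 = 18 ⇒ 17
(4) 17|_8 = 2·8 + 1 ↦ 2·9 + 1|_9 = 19 ⇒ 18
(5) 18|_9 = 2·9 ↦ 2·10|_10 = 20 ⇒ 19
(6) 19|_10 = 10 + 9 ↦ 11 + 9|_11 = 20 ⇒ 19
(7) 19|_11 = 11 + 8 ↦ 12 + 8|_12 = 20 ⇒ 19
(8) 19|_12 = 12 + 7 ↦ 13 + 7|_13 = 20 ⇒ 19

12, 14, 15, 16, 17, 18, 19, 19, 19, 19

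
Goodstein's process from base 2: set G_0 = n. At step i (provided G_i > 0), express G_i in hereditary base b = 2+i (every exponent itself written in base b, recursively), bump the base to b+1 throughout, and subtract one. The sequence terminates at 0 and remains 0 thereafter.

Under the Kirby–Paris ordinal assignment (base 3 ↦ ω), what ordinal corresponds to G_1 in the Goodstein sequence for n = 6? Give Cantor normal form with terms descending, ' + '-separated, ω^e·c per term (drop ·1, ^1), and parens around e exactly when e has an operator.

base 2: 6 = 2^2 + 2; at 3: 3^3 + 3 = 30; next = 29
base 3: 29 = 3^3 + 2; at 4: 4^4 + 2 = 258; next = 257

ω^ω + 2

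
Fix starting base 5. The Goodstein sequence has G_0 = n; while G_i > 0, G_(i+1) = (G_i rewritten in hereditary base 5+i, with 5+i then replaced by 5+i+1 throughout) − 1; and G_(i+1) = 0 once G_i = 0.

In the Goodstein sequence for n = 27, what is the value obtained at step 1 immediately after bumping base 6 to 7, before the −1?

base 5: 27 = 5^2 + 2; at 6: 6^2 + 2 = 38; next = 37
base 6: 37 = 6^2 + 1; at 7: 7^2 + 1 = 50; next = 49

50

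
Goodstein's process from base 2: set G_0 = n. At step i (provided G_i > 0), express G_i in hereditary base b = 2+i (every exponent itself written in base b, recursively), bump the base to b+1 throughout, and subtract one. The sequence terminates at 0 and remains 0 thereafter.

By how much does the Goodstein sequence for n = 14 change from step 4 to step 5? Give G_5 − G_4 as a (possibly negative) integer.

i=0: 14 = 2^(2 + 1) + 2^2 + 2 (b=2); 2→3: 3^(3 + 1) + 3^3 + 3 = 111; 111−1 = 110
i=1: 110 = 3^(3 + 1) + 3^3 + 2 (b=3); 3→4: 4^(4 + 1) + 4^4 + 2 = 1282; 1282−1 = 1281
i=2: 1281 = 4^(4 + 1) + 4^4 + 1 (b=4); 4→5: 5^(5 + 1) + 5^5 + 1 = 18751; 18751−1 = 18750
i=3: 18750 = 5^(5 + 1) + 5^5 (b=5); 5→6: 6^(6 + 1) + 6^6 = 326592; 326592−1 = 326591
i=4: 326591 = 6^(6 + 1) + 5·6^5 + 5·6^4 + 5·6^3 + 5·6^2 + 5·6 + 5 (b=6); 6→7: 7^(7 + 1) + 5·7^5 + 5·7^4 + 5·7^3 + 5·7^2 + 5·7 + 5 = 5862841; 5862841−1 = 5862840

5536249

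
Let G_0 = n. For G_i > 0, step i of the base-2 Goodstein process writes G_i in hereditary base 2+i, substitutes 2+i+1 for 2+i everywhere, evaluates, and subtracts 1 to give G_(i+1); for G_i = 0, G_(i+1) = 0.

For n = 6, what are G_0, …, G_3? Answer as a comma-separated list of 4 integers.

6, 29, 257, 3125

G_0=6  [base 2] 2^2 + 2  →[2↦3]→  3^3 + 3 = 30  −1 ⇒ G_1=29
G_1=29  [base 3] 3^3 + 2  →[3↦4]→  4^4 + 2 = 258  −1 ⇒ G_2=257
G_2=257  [base 4] 4^4 + 1  →[4↦5]→  5^5 + 1 = 3126  −1 ⇒ G_3=3125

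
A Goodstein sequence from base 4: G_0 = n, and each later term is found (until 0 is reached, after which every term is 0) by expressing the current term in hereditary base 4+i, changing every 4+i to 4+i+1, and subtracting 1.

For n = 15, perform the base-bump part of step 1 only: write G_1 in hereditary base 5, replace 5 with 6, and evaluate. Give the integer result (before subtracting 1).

20

base 4: 15 = 3·4 + 3; at 5: 3·5 + 3 = 18; next = 17
base 5: 17 = 3·5 + 2; at 6: 3·6 + 2 = 20; next = 19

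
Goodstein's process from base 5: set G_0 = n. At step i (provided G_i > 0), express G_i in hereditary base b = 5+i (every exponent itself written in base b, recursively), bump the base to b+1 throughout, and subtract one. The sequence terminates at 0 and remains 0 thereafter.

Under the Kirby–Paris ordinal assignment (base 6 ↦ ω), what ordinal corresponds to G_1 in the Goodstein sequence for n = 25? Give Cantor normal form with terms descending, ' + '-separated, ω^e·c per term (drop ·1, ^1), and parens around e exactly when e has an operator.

base 5: 25 = 5^2; at 6: 6^2 = 36; next = 35
base 6: 35 = 5·6 + 5; at 7: 5·7 + 5 = 40; next = 39

ω·5 + 5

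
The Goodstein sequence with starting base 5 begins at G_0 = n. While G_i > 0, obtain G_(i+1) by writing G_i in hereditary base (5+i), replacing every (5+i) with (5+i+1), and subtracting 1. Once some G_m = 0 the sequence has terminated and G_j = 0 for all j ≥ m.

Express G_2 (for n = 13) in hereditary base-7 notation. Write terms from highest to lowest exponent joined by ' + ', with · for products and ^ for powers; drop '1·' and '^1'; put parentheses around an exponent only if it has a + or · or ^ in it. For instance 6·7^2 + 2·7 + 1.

2·7 + 1

13 —HB5→ 2·5 + 3 —bump→ 2·6 + 3 = 15 —(−1)→ 14
14 —HB6→ 2·6 + 2 —bump→ 2·7 + 2 = 16 —(−1)→ 15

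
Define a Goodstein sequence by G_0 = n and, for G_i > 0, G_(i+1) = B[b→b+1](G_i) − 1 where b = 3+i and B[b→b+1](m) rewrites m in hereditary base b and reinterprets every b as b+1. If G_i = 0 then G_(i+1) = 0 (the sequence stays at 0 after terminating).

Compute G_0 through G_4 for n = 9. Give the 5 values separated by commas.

9, 15, 17, 19, 21

G_0=9  [base 3] 3^2  →[3↦4]→  4^2 = 16  −1 ⇒ G_1=15
G_1=15  [base 4] 3·4 + 3  →[4↦5]→  3·5 + 3 = 18  −1 ⇒ G_2=17
G_2=17  [base 5] 3·5 + 2  →[5↦6]→  3·6 + 2 = 20  −1 ⇒ G_3=19
G_3=19  [base 6] 3·6 + 1  →[6↦7]→  3·7 + 1 = 22  −1 ⇒ G_4=21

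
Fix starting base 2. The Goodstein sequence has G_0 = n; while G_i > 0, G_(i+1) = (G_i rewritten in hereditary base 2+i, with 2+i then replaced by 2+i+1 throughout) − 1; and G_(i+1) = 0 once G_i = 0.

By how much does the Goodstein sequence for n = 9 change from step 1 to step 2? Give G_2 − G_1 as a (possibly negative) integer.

942

G_0 = 9. HB_2(9) = 2^(2 + 1) + 1. Bump = 82. G_1 = 81.
G_1 = 81. HB_3(81) = 3^(3 + 1). Bump = 1024. G_2 = 1023.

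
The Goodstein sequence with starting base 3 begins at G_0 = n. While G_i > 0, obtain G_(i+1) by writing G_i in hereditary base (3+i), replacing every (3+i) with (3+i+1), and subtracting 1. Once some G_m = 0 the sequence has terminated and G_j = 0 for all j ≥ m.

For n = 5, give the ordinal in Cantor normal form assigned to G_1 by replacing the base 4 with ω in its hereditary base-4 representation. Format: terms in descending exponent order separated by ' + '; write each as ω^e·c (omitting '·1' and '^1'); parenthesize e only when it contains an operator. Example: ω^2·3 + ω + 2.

ω + 1

G_0 = 5. HB_3(5) = 3 + 2. Bump = 6. G_1 = 5.
G_1 = 5. HB_4(5) = 4 + 1. Bump = 6. G_2 = 5.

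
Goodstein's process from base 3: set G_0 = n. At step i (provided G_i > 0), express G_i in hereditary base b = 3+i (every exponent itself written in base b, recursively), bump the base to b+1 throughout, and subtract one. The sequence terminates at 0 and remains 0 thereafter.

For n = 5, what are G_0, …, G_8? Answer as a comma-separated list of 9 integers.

5, 5, 5, 5, 4, 3, 2, 1, 0

[0] 5 ≡ 3 + 2 (base 3). Lift 4: 6. −1: 5.
[1] 5 ≡ 4 + 1 (base 4). Lift 5: 6. −1: 5.
[2] 5 ≡ 5 (base 5). Lift 6: 6. −1: 5.
[3] 5 ≡ 5 (base 6). Lift 7: 5. −1: 4.
[4] 4 ≡ 4 (base 7). Lift 8: 4. −1: 3.
[5] 3 ≡ 3 (base 8). Lift 9: 3. −1: 2.
[6] 2 ≡ 2 (base 9). Lift 10: 2. −1: 1.
[7] 1 ≡ 1 (base 10). Lift 11: 1. −1: 0.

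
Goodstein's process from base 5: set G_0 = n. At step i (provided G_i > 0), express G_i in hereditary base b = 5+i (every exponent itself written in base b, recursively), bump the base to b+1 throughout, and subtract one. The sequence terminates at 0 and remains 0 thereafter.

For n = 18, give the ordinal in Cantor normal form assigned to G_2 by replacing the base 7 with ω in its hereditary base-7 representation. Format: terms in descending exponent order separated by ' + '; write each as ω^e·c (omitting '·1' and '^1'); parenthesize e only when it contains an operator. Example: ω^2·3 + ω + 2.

ω·3 + 1

18 —HB5→ 3·5 + 3 —bump→ 3·6 + 3 = 21 —(−1)→ 20
20 —HB6→ 3·6 + 2 —bump→ 3·7 + 2 = 23 —(−1)→ 22
22 —HB7→ 3·7 + 1 —bump→ 3·8 + 1 = 25 —(−1)→ 24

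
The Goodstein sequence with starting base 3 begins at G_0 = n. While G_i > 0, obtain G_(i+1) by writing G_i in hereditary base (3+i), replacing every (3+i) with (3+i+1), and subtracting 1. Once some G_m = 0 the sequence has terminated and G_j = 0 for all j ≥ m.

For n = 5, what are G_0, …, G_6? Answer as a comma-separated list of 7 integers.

5, 5, 5, 5, 4, 3, 2

(0) 5|_3 = 3 + 2 ↦ 4 + 2|_4 = 6 ⇒ 5
(1) 5|_4 = 4 + 1 ↦ 5 + 1|_5 = 6 ⇒ 5
(2) 5|_5 = 5 ↦ 6|_6 = 6 ⇒ 5
(3) 5|_6 = 5 ↦ 5|_7 = 5 ⇒ 4
(4) 4|_7 = 4 ↦ 4|_8 = 4 ⇒ 3
(5) 3|_8 = 3 ↦ 3|_9 = 3 ⇒ 2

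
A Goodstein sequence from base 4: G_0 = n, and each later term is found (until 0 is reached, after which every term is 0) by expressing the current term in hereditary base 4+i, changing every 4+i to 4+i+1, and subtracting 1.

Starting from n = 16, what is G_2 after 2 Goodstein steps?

27

base 4: 16 = 4^2; at 5: 5^2 = 25; next = 24
base 5: 24 = 4·5 + 4; at 6: 4·6 + 4 = 28; next = 27
base 6: 27 = 4·6 + 3; at 7: 4·7 + 3 = 31; next = 30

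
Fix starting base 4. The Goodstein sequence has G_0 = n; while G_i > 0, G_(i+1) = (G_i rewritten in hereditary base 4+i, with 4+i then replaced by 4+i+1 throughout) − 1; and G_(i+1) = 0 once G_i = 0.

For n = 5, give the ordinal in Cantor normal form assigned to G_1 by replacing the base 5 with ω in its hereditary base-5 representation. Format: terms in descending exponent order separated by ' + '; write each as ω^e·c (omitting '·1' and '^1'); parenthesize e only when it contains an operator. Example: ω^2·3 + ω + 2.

base 4: 5 = 4 + 1; at 5: 5 + 1 = 6; next = 5
base 5: 5 = 5; at 6: 6 = 6; next = 5

ω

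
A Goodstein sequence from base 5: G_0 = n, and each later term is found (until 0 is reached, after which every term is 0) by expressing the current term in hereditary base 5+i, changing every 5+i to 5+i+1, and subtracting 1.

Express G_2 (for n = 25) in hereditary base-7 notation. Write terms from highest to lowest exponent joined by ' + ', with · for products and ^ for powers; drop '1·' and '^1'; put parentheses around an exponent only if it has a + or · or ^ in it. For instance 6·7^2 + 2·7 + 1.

5·7 + 4

base 5: 25 = 5^2; at 6: 6^2 = 36; next = 35
base 6: 35 = 5·6 + 5; at 7: 5·7 + 5 = 40; next = 39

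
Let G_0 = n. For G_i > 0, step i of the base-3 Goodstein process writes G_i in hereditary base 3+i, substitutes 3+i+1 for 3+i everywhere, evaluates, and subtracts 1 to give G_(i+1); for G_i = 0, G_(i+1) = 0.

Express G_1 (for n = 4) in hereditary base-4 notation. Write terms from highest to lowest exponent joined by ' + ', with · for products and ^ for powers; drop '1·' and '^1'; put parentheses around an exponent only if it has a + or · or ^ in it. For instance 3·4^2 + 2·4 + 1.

(0) 4|_3 = 3 + 1 ↦ 4 + 1|_4 = 5 ⇒ 4
(1) 4|_4 = 4 ↦ 5|_5 = 5 ⇒ 4

4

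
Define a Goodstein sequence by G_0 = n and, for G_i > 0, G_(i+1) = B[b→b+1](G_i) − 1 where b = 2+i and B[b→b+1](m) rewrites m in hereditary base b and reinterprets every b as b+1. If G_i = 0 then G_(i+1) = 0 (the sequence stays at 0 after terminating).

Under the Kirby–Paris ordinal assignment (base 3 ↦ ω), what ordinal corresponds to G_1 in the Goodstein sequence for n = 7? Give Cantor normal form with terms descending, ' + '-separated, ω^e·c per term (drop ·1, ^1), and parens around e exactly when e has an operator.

ω^ω + ω

[0] 7 ≡ 2^2 + 2 + 1 (base 2). Lift 3: 31. −1: 30.
[1] 30 ≡ 3^3 + 3 (base 3). Lift 4: 260. −1: 259.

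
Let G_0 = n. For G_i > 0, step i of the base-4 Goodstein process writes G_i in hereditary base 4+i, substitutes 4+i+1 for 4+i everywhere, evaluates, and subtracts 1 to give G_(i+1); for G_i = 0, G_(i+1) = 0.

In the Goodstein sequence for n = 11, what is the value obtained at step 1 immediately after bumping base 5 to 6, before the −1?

step 0: 11 = 2·4 + 3; sub 5 for 4: 2·5 + 3; = 13; G_1 = 13−1 = 12
step 1: 12 = 2·5 + 2; sub 6 for 5: 2·6 + 2; = 14; G_2 = 14−1 = 13

14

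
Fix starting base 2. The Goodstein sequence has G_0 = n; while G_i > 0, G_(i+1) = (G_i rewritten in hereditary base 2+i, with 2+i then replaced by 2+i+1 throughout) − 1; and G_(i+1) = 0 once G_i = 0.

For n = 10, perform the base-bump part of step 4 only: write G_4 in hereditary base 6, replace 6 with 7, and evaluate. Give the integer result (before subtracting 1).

[0] 10 ≡ 2^(2 + 1) + 2 (base 2). Lift 3: 84. −1: 83.
[1] 83 ≡ 3^(3 + 1) + 2 (base 3). Lift 4: 1026. −1: 1025.
[2] 1025 ≡ 4^(4 + 1) + 1 (base 4). Lift 5: 15626. −1: 15625.
[3] 15625 ≡ 5^(5 + 1) (base 5). Lift 6: 279936. −1: 279935.
[4] 279935 ≡ 5·6^6 + 5·6^5 + 5·6^4 + 5·6^3 + 5·6^2 + 5·6 + 5 (base 6). Lift 7: 4215755. −1: 4215754.

4215755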